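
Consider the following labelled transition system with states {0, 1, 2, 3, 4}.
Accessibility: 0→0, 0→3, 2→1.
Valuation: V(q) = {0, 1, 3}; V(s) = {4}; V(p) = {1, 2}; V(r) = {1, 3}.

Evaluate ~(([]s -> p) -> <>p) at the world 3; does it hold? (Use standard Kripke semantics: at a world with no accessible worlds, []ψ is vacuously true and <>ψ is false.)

At 3: ([]s -> p) -> <>p is true, so ~(([]s -> p) -> <>p) is false.
  At 3: []s -> p is false, <>p is false, so ([]s -> p) -> <>p is true.
    At 3: []s is true, p is false, so []s -> p is false.
      At 3: no accessible worlds, so []s holds vacuously.
    At 3: no accessible worlds, so <>p is false.

No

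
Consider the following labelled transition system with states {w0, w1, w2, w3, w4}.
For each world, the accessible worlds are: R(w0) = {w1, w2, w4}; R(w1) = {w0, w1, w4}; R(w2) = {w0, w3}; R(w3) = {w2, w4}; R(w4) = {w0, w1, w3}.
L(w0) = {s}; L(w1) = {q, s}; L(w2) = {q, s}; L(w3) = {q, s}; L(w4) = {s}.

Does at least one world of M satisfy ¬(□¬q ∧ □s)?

Let φ = ¬(□¬q ∧ □s). Evaluate φ at each world:
  w0 (successors {w1, w2, w4}): φ is true.
  w1 (successors {w0, w1, w4}): φ is true.
  w2 (successors {w0, w3}): φ is true.
  w3 (successors {w2, w4}): φ is true.
  w4 (successors {w0, w1, w3}): φ is true.
Detail at w0 (witness):
  At w0: □¬q ∧ □s is false, so ¬(□¬q ∧ □s) is true.
    At w0: □¬q is false, □s is true, so □¬q ∧ □s is false.
      At w0: □¬q requires ¬q at every successor {w1, w2, w4}.
        ¬q fails at w1, so □¬q is false at w0.
      At w0: □s requires s at every successor {w1, w2, w4}.
        At w1: s is true.
        At w2: s is true.
        At w4: s is true.
      So □s is true at w0.

Yes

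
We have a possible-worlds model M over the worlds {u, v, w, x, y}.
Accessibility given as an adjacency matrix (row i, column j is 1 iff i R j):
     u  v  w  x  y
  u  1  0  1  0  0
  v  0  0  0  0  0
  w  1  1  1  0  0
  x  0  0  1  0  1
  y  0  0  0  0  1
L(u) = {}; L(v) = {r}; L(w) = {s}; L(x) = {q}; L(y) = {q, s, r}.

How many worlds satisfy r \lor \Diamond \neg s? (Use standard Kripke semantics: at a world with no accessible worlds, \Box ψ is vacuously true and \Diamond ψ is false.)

Recall that \Diamond ψ holds at a world iff ψ holds at some accessible world.
Let φ = r \lor \Diamond \neg s. Evaluate φ at each world:
  u (successors {u, w}): φ is true.
  v (successors ∅): φ is true.
  w (successors {u, v, w}): φ is true.
  x (successors {w, y}): φ is false.
  y (successors {y}): φ is true.
For instance, at w:
  At w: r is false, \Diamond \neg s is true, so r \lor \Diamond \neg s is true.
    At w: \Diamond \neg s requires \neg s at some successor in {u, v, w}.
      \neg s holds at u, so \Diamond \neg s is true at w.
Satisfying worlds: {u, v, w, y}

4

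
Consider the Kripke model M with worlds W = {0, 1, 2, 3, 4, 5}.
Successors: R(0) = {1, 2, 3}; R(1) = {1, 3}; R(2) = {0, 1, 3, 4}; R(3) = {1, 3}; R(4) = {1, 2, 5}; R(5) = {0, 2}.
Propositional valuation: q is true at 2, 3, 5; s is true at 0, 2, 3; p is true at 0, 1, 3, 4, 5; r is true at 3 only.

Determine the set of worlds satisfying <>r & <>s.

0, 1, 2, 3

Let φ = <>r & <>s. Evaluate φ at each world:
  0 (successors {1, 2, 3}): φ is true.
  1 (successors {1, 3}): φ is true.
  2 (successors {0, 1, 3, 4}): φ is true.
  3 (successors {1, 3}): φ is true.
  4 (successors {1, 2, 5}): φ is false.
  5 (successors {0, 2}): φ is false.
For instance, at 2:
  At 2: <>r is true, <>s is true, so <>r & <>s is true.
    At 2: <>r requires r at some successor in {0, 1, 3, 4}.
      r holds at 3, so <>r is true at 2.
    At 2: <>s requires s at some successor in {0, 1, 3, 4}.
      s holds at 0, so <>s is true at 2.
Satisfying worlds: {0, 1, 2, 3}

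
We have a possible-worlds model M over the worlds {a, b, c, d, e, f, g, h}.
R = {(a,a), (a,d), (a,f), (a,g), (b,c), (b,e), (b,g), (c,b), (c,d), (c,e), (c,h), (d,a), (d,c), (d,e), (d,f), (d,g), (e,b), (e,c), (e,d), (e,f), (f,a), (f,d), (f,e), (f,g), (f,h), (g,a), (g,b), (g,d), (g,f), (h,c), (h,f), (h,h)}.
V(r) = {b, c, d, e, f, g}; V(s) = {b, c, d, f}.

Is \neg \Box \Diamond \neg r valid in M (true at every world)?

No

Let φ = \neg \Box \Diamond \neg r. Evaluate φ at each world:
  a (successors {a, d, f, g}): φ is false.
  b (successors {c, e, g}): φ is true.
  c (successors {b, d, e, h}): φ is true.
  d (successors {a, c, e, f, g}): φ is true.
  e (successors {b, c, d, f}): φ is true.
  f (successors {a, d, e, g, h}): φ is true.
  g (successors {a, b, d, f}): φ is true.
  h (successors {c, f, h}): φ is false.
Detail at a (counterexample):
  At a: \Box \Diamond \neg r is true, so \neg \Box \Diamond \neg r is false.
    At a: \Box \Diamond \neg r requires \Diamond \neg r at every successor {a, d, f, g}.
      At a: \Diamond \neg r is true.
      At d: \Diamond \neg r is true.
      At f: \Diamond \neg r is true.
      At g: \Diamond \neg r is true.
    So \Box \Diamond \neg r is true at a.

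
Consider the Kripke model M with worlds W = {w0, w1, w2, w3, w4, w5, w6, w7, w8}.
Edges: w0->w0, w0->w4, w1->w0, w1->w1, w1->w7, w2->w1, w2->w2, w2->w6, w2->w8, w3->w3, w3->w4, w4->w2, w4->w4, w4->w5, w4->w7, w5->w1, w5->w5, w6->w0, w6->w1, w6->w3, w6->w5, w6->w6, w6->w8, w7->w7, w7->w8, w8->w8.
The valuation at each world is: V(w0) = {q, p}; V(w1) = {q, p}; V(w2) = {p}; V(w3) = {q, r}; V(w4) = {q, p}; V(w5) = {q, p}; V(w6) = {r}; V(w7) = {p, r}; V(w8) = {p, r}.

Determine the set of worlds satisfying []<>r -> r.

Let φ = []<>r -> r. Evaluate φ at each world:
  w0 (successors {w0, w4}): φ is true.
  w1 (successors {w0, w1, w7}): φ is true.
  w2 (successors {w1, w2, w6, w8}): φ is false.
  w3 (successors {w3, w4}): φ is true.
  w4 (successors {w2, w4, w5, w7}): φ is true.
  w5 (successors {w1, w5}): φ is true.
  w6 (successors {w0, w1, w3, w5, w6, w8}): φ is true.
  w7 (successors {w7, w8}): φ is true.
  w8 (successors {w8}): φ is true.
For instance, at w1:
  At w1: []<>r is false, r is false, so []<>r -> r is true.
    At w1: []<>r requires <>r at every successor {w0, w1, w7}.
      <>r fails at w0, so []<>r is false at w1.
Satisfying worlds: {w0, w1, w3, w4, w5, w6, w7, w8}

w0, w1, w3, w4, w5, w6, w7, w8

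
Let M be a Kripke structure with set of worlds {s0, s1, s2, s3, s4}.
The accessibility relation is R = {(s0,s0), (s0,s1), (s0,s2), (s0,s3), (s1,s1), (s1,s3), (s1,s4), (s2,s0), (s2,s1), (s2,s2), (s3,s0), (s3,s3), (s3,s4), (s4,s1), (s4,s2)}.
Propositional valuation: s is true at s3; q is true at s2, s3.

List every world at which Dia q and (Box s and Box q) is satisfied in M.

none

Let φ = Dia q and (Box s and Box q). Evaluate φ at each world:
  s0 (successors {s0, s1, s2, s3}): φ is false.
  s1 (successors {s1, s3, s4}): φ is false.
  s2 (successors {s0, s1, s2}): φ is false.
  s3 (successors {s0, s3, s4}): φ is false.
  s4 (successors {s1, s2}): φ is false.
For instance, at s4:
  At s4: Dia q is true, Box s and Box q is false, so Dia q and (Box s and Box q) is false.
    At s4: Dia q requires q at some successor in {s1, s2}.
      q holds at s2, so Dia q is true at s4.
    At s4: Box s is false, Box q is false, so Box s and Box q is false.
      At s4: Box s requires s at every successor {s1, s2}.
        s fails at s1, so Box s is false at s4.
      At s4: Box q requires q at every successor {s1, s2}.
        q fails at s1, so Box q is false at s4.
Satisfying worlds: none.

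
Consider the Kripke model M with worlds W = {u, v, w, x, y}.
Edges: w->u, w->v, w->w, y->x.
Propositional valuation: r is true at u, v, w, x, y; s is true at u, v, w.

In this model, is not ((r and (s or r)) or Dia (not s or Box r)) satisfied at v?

At v: (r and (s or r)) or Dia (not s or Box r) is true, so not ((r and (s or r)) or Dia (not s or Box r)) is false.
  At v: r and (s or r) is true, Dia (not s or Box r) is false, so (r and (s or r)) or Dia (not s or Box r) is true.
    At v: no accessible worlds, so Dia (not s or Box r) is false.

No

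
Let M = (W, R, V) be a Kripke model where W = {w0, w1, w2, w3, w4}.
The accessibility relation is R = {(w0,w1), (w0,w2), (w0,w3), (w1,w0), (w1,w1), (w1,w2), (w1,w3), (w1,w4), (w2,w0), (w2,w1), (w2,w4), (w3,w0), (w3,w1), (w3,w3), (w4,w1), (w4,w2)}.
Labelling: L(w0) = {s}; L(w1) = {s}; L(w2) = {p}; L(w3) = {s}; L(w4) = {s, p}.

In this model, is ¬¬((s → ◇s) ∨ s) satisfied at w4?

Yes

At w4: ¬((s → ◇s) ∨ s) is false, so ¬¬((s → ◇s) ∨ s) is true.
  At w4: (s → ◇s) ∨ s is true, so ¬((s → ◇s) ∨ s) is false.
    At w4: s → ◇s is true, s is true, so (s → ◇s) ∨ s is true.
      At w4: s is true, ◇s is true, so s → ◇s is true.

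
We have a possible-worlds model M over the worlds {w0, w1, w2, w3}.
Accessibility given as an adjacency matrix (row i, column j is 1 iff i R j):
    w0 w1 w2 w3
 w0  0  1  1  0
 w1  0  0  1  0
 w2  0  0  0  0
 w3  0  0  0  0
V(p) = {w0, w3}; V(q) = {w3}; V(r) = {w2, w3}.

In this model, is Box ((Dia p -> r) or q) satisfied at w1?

Yes

At w1: Box ((Dia p -> r) or q) requires (Dia p -> r) or q at every successor {w2}.
    At w2: Dia p -> r is true, q is false, so (Dia p -> r) or q is true.
      At w2: Dia p is false, r is true, so Dia p -> r is true.
So Box ((Dia p -> r) or q) is true at w1.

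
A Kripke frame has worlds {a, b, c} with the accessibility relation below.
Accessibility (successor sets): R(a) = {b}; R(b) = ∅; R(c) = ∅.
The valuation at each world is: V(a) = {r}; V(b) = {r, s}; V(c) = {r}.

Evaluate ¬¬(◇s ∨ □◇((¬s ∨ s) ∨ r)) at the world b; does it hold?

At b: ¬(◇s ∨ □◇((¬s ∨ s) ∨ r)) is false, so ¬¬(◇s ∨ □◇((¬s ∨ s) ∨ r)) is true.
  At b: ◇s ∨ □◇((¬s ∨ s) ∨ r) is true, so ¬(◇s ∨ □◇((¬s ∨ s) ∨ r)) is false.
    At b: ◇s is false, □◇((¬s ∨ s) ∨ r) is true, so ◇s ∨ □◇((¬s ∨ s) ∨ r) is true.
      At b: no accessible worlds, so ◇s is false.
      At b: no accessible worlds, so □◇((¬s ∨ s) ∨ r) holds vacuously.

Yes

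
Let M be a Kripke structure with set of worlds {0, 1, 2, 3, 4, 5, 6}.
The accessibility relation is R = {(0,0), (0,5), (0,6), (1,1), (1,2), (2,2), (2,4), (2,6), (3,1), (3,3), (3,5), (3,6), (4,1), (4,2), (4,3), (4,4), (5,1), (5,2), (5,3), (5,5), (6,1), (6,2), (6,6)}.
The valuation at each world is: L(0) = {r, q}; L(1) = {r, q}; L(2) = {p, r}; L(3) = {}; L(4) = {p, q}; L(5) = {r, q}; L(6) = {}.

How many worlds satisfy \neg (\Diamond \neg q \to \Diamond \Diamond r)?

0

Recall that \Diamond ψ holds at a world iff ψ holds at some accessible world.
Let φ = \neg (\Diamond \neg q \to \Diamond \Diamond r). Evaluate φ at each world:
  0 (successors {0, 5, 6}): φ is false.
  1 (successors {1, 2}): φ is false.
  2 (successors {2, 4, 6}): φ is false.
  3 (successors {1, 3, 5, 6}): φ is false.
  4 (successors {1, 2, 3, 4}): φ is false.
  5 (successors {1, 2, 3, 5}): φ is false.
  6 (successors {1, 2, 6}): φ is false.
For instance, at 6:
  At 6: \Diamond \neg q \to \Diamond \Diamond r is true, so \neg (\Diamond \neg q \to \Diamond \Diamond r) is false.
    At 6: \Diamond \neg q is true, \Diamond \Diamond r is true, so \Diamond \neg q \to \Diamond \Diamond r is true.
      At 6: \Diamond \neg q requires \neg q at some successor in {1, 2, 6}.
        \neg q holds at 2, so \Diamond \neg q is true at 6.
      At 6: \Diamond \Diamond r requires \Diamond r at some successor in {1, 2, 6}.
        \Diamond r holds at 1, so \Diamond \Diamond r is true at 6.
Satisfying worlds: none.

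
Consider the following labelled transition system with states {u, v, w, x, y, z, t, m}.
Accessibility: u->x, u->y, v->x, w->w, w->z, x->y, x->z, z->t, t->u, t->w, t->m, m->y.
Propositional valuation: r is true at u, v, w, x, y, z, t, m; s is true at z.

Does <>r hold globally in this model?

Let φ = <>r. Evaluate φ at each world:
  u (successors {x, y}): φ is true.
  v (successors {x}): φ is true.
  w (successors {w, z}): φ is true.
  x (successors {y, z}): φ is true.
  y (successors ∅): φ is false.
  z (successors {t}): φ is true.
  t (successors {u, w, m}): φ is true.
  m (successors {y}): φ is true.
Detail at y (counterexample):
  At y: no accessible worlds, so <>r is false.

No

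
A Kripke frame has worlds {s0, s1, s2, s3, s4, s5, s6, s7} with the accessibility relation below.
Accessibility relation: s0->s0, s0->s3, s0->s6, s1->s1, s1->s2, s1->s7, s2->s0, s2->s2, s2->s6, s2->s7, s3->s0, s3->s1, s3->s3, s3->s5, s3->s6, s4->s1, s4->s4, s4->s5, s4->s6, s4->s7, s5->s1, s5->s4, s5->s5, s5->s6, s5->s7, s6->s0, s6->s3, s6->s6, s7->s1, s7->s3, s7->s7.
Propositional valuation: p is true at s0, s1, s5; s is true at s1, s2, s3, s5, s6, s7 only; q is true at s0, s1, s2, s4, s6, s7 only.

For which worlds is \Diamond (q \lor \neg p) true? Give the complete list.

Let φ = \Diamond (q \lor \neg p). Evaluate φ at each world:
  s0 (successors {s0, s3, s6}): φ is true.
  s1 (successors {s1, s2, s7}): φ is true.
  s2 (successors {s0, s2, s6, s7}): φ is true.
  s3 (successors {s0, s1, s3, s5, s6}): φ is true.
  s4 (successors {s1, s4, s5, s6, s7}): φ is true.
  s5 (successors {s1, s4, s5, s6, s7}): φ is true.
  s6 (successors {s0, s3, s6}): φ is true.
  s7 (successors {s1, s3, s7}): φ is true.
For instance, at s7:
  At s7: \Diamond (q \lor \neg p) requires q \lor \neg p at some successor in {s1, s3, s7}.
    q \lor \neg p holds at s1, so \Diamond (q \lor \neg p) is true at s7.
Satisfying worlds: {s0, s1, s2, s3, s4, s5, s6, s7}

s0, s1, s2, s3, s4, s5, s6, s7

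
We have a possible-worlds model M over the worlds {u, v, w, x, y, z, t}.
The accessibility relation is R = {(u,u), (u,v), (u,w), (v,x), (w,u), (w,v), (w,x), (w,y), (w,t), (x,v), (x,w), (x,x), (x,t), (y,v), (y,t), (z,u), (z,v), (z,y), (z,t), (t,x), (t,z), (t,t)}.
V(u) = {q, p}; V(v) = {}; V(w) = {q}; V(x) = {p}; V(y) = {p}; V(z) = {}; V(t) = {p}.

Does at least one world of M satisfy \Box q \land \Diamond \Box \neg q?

Let φ = \Box q \land \Diamond \Box \neg q. Evaluate φ at each world:
  u (successors {u, v, w}): φ is false.
  v (successors {x}): φ is false.
  w (successors {u, v, x, y, t}): φ is false.
  x (successors {v, w, x, t}): φ is false.
  y (successors {v, t}): φ is false.
  z (successors {u, v, y, t}): φ is false.
  t (successors {x, z, t}): φ is false.
For instance, at v:
  At v: \Box q is false, \Diamond \Box \neg q is false, so \Box q \land \Diamond \Box \neg q is false.
    At v: \Box q requires q at every successor {x}.
      q fails at x, so \Box q is false at v.
    At v: \Diamond \Box \neg q requires \Box \neg q at some successor in {x}.
      At x: \Box \neg q is false.
    So \Diamond \Box \neg q is false at v.

No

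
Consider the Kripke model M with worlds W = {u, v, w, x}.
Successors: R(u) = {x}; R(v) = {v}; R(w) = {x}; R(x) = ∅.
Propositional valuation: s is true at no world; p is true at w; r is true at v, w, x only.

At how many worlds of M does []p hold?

Let φ = []p. Evaluate φ at each world:
  u (successors {x}): φ is false.
  v (successors {v}): φ is false.
  w (successors {x}): φ is false.
  x (successors ∅): φ is true.
For instance, at u:
  At u: []p requires p at every successor {x}.
    p fails at x, so []p is false at u.
Satisfying worlds: {x}

1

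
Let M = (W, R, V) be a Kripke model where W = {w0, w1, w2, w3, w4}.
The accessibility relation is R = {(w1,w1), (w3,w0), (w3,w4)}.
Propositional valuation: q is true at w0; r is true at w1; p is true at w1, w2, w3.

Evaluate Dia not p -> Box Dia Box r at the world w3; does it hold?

No

At w3: Dia not p is true, Box Dia Box r is false, so Dia not p -> Box Dia Box r is false.
  At w3: Dia not p requires not p at some successor in {w0, w4}.
    not p holds at w0, so Dia not p is true at w3.
  At w3: Box Dia Box r requires Dia Box r at every successor {w0, w4}.
    Dia Box r fails at w0, so Box Dia Box r is false at w3.
      At w0: no accessible worlds, so Dia Box r is false.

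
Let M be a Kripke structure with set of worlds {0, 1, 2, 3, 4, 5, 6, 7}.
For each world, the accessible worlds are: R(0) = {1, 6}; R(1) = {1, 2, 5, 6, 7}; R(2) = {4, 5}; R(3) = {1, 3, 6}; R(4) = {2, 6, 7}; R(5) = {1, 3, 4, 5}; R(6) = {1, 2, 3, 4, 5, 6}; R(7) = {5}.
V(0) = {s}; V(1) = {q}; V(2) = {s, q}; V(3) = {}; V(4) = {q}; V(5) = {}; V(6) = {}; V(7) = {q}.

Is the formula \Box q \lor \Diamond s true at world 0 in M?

Recall that \Box ψ holds at a world iff ψ holds at every accessible world, and \Diamond ψ holds iff ψ holds at some accessible world.
At 0: \Box q is false, \Diamond s is false, so \Box q \lor \Diamond s is false.
  At 0: \Box q requires q at every successor {1, 6}.
    q fails at 6, so \Box q is false at 0.
  At 0: \Diamond s requires s at some successor in {1, 6}.
    At 1: s is false.
    At 6: s is false.
  So \Diamond s is false at 0.

No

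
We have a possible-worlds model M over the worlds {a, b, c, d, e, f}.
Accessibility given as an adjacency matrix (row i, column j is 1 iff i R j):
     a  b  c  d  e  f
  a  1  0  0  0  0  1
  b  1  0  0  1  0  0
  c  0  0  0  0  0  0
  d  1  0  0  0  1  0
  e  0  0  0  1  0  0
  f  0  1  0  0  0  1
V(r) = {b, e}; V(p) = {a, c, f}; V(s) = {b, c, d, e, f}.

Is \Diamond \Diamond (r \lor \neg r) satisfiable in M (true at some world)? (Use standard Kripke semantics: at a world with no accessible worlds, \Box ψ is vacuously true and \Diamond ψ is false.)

Let φ = \Diamond \Diamond (r \lor \neg r). Evaluate φ at each world:
  a (successors {a, f}): φ is true.
  b (successors {a, d}): φ is true.
  c (successors ∅): φ is false.
  d (successors {a, e}): φ is true.
  e (successors {d}): φ is true.
  f (successors {b, f}): φ is true.
Detail at a (witness):
  At a: \Diamond \Diamond (r \lor \neg r) requires \Diamond (r \lor \neg r) at some successor in {a, f}.
    \Diamond (r \lor \neg r) holds at a, so \Diamond \Diamond (r \lor \neg r) is true at a.
      At a: \Diamond (r \lor \neg r) requires r \lor \neg r at some successor in {a, f}.
        r \lor \neg r holds at a, so \Diamond (r \lor \neg r) is true at a.

Yes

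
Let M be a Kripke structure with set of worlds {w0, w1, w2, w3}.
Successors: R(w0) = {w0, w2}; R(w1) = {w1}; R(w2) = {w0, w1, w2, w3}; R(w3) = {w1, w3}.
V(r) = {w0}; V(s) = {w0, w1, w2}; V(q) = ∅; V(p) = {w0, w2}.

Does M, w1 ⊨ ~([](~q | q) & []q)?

At w1: [](~q | q) & []q is false, so ~([](~q | q) & []q) is true.
  At w1: [](~q | q) is true, []q is false, so [](~q | q) & []q is false.
    At w1: [](~q | q) requires ~q | q at every successor {w1}.
      At w1: ~q | q is true.
    So [](~q | q) is true at w1.
    At w1: []q requires q at every successor {w1}.
      q fails at w1, so []q is false at w1.

Yes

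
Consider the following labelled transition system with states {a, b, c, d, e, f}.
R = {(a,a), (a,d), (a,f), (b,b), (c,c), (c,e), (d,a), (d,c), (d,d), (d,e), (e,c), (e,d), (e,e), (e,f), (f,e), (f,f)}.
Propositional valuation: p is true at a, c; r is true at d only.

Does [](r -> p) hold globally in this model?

Recall that []ψ holds at a world iff ψ holds at every accessible world, and <>ψ holds iff ψ holds at some accessible world.
Let φ = [](r -> p). Evaluate φ at each world:
  a (successors {a, d, f}): φ is false.
  b (successors {b}): φ is true.
  c (successors {c, e}): φ is true.
  d (successors {a, c, d, e}): φ is false.
  e (successors {c, d, e, f}): φ is false.
  f (successors {e, f}): φ is true.
Detail at a (counterexample):
  At a: [](r -> p) requires r -> p at every successor {a, d, f}.
    r -> p fails at d, so [](r -> p) is false at a.

No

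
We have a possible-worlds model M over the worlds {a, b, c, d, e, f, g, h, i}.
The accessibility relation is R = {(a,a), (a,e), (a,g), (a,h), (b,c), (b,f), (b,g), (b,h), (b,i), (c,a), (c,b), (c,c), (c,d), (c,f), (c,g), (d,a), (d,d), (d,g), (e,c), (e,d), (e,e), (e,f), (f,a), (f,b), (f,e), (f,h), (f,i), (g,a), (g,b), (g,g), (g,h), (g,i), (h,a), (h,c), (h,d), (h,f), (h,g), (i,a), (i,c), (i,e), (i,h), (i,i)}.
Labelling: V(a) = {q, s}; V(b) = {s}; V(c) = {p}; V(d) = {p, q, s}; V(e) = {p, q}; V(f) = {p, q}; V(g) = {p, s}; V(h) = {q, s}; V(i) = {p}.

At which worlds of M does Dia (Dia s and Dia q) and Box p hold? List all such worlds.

e

Recall that Box ψ holds at a world iff ψ holds at every accessible world, and Dia ψ holds iff ψ holds at some accessible world.
Let φ = Dia (Dia s and Dia q) and Box p. Evaluate φ at each world:
  a (successors {a, e, g, h}): φ is false.
  b (successors {c, f, g, h, i}): φ is false.
  c (successors {a, b, c, d, f, g}): φ is false.
  d (successors {a, d, g}): φ is false.
  e (successors {c, d, e, f}): φ is true.
  f (successors {a, b, e, h, i}): φ is false.
  g (successors {a, b, g, h, i}): φ is false.
  h (successors {a, c, d, f, g}): φ is false.
  i (successors {a, c, e, h, i}): φ is false.
For instance, at f:
  At f: Dia (Dia s and Dia q) is true, Box p is false, so Dia (Dia s and Dia q) and Box p is false.
    At f: Dia (Dia s and Dia q) requires Dia s and Dia q at some successor in {a, b, e, h, i}.
      Dia s and Dia q holds at a, so Dia (Dia s and Dia q) is true at f.
    At f: Box p requires p at every successor {a, b, e, h, i}.
      p fails at a, so Box p is false at f.
Satisfying worlds: {e}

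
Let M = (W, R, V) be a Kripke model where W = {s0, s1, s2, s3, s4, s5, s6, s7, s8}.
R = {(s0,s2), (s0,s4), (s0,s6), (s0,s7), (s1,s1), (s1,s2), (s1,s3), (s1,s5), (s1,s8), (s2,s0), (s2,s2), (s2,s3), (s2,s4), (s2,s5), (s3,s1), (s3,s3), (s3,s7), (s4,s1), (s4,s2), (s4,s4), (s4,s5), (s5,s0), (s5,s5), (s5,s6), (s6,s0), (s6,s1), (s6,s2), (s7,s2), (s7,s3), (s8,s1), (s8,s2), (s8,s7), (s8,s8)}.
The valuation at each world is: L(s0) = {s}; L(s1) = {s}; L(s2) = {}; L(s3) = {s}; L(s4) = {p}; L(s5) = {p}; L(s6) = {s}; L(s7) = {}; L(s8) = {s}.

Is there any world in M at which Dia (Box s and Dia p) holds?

Let φ = Dia (Box s and Dia p). Evaluate φ at each world:
  s0 (successors {s2, s4, s6, s7}): φ is false.
  s1 (successors {s1, s2, s3, s5, s8}): φ is false.
  s2 (successors {s0, s2, s3, s4, s5}): φ is false.
  s3 (successors {s1, s3, s7}): φ is false.
  s4 (successors {s1, s2, s4, s5}): φ is false.
  s5 (successors {s0, s5, s6}): φ is false.
  s6 (successors {s0, s1, s2}): φ is false.
  s7 (successors {s2, s3}): φ is false.
  s8 (successors {s1, s2, s7, s8}): φ is false.
For instance, at s8:
  At s8: Dia (Box s and Dia p) requires Box s and Dia p at some successor in {s1, s2, s7, s8}.
    At s1: Box s and Dia p is false.
    At s2: Box s and Dia p is false.
    At s7: Box s and Dia p is false.
    At s8: Box s and Dia p is false.
  So Dia (Box s and Dia p) is false at s8.

No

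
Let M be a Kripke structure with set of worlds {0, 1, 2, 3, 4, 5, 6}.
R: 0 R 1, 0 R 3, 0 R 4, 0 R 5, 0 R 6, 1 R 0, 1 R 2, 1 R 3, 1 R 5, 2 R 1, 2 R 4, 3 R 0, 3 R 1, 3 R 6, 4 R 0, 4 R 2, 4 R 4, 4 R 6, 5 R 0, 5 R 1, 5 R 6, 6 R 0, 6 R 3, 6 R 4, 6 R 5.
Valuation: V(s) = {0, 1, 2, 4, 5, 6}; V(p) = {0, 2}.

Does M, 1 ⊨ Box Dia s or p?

At 1: Box Dia s is true, p is false, so Box Dia s or p is true.
  At 1: Box Dia s requires Dia s at every successor {0, 2, 3, 5}.
    At 0: Dia s is true.
    At 2: Dia s is true.
    At 3: Dia s is true.
    At 5: Dia s is true.
  So Box Dia s is true at 1.

Yes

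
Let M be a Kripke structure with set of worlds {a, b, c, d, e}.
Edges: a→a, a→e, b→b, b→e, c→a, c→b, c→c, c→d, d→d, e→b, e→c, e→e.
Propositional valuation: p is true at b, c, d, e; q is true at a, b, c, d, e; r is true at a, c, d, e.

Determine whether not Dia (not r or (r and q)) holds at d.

At d: Dia (not r or (r and q)) is true, so not Dia (not r or (r and q)) is false.
  At d: Dia (not r or (r and q)) requires not r or (r and q) at some successor in {d}.
    not r or (r and q) holds at d, so Dia (not r or (r and q)) is true at d.

No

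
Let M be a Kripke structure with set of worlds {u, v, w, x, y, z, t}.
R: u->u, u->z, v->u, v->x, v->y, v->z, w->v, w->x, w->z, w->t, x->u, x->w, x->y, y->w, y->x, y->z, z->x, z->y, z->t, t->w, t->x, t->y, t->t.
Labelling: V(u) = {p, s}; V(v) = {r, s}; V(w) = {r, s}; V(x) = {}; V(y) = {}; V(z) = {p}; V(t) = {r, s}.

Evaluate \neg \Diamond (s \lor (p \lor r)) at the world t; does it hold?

No

At t: \Diamond (s \lor (p \lor r)) is true, so \neg \Diamond (s \lor (p \lor r)) is false.
  At t: \Diamond (s \lor (p \lor r)) requires s \lor (p \lor r) at some successor in {w, x, y, t}.
    s \lor (p \lor r) holds at w, so \Diamond (s \lor (p \lor r)) is true at t.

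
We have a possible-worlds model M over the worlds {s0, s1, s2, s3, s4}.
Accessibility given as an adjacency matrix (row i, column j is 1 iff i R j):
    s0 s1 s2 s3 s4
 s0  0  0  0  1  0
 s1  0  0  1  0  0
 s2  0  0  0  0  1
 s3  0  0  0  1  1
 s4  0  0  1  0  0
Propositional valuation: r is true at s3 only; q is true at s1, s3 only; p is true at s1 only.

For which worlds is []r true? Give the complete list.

s0

Let φ = []r. Evaluate φ at each world:
  s0 (successors {s3}): φ is true.
  s1 (successors {s2}): φ is false.
  s2 (successors {s4}): φ is false.
  s3 (successors {s3, s4}): φ is false.
  s4 (successors {s2}): φ is false.
For instance, at s3:
  At s3: []r requires r at every successor {s3, s4}.
    r fails at s4, so []r is false at s3.
Satisfying worlds: {s0}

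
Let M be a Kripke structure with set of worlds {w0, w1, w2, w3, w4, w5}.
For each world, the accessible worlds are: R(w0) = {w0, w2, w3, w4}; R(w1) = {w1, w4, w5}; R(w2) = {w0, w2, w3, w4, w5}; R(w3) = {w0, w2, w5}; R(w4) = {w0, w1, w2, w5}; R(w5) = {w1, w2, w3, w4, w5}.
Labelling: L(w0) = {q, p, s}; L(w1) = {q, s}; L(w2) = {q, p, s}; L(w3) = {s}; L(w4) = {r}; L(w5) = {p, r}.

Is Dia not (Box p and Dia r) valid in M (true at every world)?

Yes

Recall that Box ψ holds at a world iff ψ holds at every accessible world, and Dia ψ holds iff ψ holds at some accessible world.
Let φ = Dia not (Box p and Dia r). Evaluate φ at each world:
  w0 (successors {w0, w2, w3, w4}): φ is true.
  w1 (successors {w1, w4, w5}): φ is true.
  w2 (successors {w0, w2, w3, w4, w5}): φ is true.
  w3 (successors {w0, w2, w5}): φ is true.
  w4 (successors {w0, w1, w2, w5}): φ is true.
  w5 (successors {w1, w2, w3, w4, w5}): φ is true.
For instance, at w5:
  At w5: Dia not (Box p and Dia r) requires not (Box p and Dia r) at some successor in {w1, w2, w3, w4, w5}.
    not (Box p and Dia r) holds at w1, so Dia not (Box p and Dia r) is true at w5.
      At w1: Box p and Dia r is false, so not (Box p and Dia r) is true.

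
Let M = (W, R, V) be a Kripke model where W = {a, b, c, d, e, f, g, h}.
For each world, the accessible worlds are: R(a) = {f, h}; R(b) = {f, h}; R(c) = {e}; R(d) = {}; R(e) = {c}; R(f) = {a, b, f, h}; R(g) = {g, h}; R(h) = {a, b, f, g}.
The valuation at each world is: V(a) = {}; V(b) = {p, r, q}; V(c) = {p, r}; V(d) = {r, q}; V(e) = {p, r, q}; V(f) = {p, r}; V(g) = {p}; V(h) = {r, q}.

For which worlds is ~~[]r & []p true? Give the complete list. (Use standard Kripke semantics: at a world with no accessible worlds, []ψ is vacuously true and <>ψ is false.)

Let φ = ~~[]r & []p. Evaluate φ at each world:
  a (successors {f, h}): φ is false.
  b (successors {f, h}): φ is false.
  c (successors {e}): φ is true.
  d (successors ∅): φ is true.
  e (successors {c}): φ is true.
  f (successors {a, b, f, h}): φ is false.
  g (successors {g, h}): φ is false.
  h (successors {a, b, f, g}): φ is false.
For instance, at c:
  At c: ~~[]r is true, []p is true, so ~~[]r & []p is true.
    At c: ~[]r is false, so ~~[]r is true.
      At c: []r is true, so ~[]r is false.
    At c: []p requires p at every successor {e}.
      At e: p is true.
    So []p is true at c.
Satisfying worlds: {c, d, e}

c, d, e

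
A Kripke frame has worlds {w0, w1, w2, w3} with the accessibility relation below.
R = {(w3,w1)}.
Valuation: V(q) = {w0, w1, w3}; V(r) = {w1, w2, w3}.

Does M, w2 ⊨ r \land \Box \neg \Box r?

Yes

At w2: r is true, \Box \neg \Box r is true, so r \land \Box \neg \Box r is true.
  At w2: no accessible worlds, so \Box \neg \Box r holds vacuously.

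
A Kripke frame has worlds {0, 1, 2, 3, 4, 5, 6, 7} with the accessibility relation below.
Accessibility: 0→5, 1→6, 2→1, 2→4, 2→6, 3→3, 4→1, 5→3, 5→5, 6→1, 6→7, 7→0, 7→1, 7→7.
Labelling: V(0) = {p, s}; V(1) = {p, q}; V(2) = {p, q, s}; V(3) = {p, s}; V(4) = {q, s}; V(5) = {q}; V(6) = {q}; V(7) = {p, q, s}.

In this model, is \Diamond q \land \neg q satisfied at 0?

At 0: \Diamond q is true, \neg q is true, so \Diamond q \land \neg q is true.
  At 0: \Diamond q requires q at some successor in {5}.
    q holds at 5, so \Diamond q is true at 0.

Yes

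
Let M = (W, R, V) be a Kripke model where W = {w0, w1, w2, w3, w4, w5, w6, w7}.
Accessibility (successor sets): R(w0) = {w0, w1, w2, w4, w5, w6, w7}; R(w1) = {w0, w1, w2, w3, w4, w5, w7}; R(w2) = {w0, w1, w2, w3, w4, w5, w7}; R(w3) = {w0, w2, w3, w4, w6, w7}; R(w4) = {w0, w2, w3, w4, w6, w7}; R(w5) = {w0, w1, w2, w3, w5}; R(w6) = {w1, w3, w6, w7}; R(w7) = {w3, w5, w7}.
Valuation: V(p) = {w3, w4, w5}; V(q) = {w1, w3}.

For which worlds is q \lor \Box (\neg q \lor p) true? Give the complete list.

Let φ = q \lor \Box (\neg q \lor p). Evaluate φ at each world:
  w0 (successors {w0, w1, w2, w4, w5, w6, w7}): φ is false.
  w1 (successors {w0, w1, w2, w3, w4, w5, w7}): φ is true.
  w2 (successors {w0, w1, w2, w3, w4, w5, w7}): φ is false.
  w3 (successors {w0, w2, w3, w4, w6, w7}): φ is true.
  w4 (successors {w0, w2, w3, w4, w6, w7}): φ is true.
  w5 (successors {w0, w1, w2, w3, w5}): φ is false.
  w6 (successors {w1, w3, w6, w7}): φ is false.
  w7 (successors {w3, w5, w7}): φ is true.
For instance, at w3:
  At w3: q is true, \Box (\neg q \lor p) is true, so q \lor \Box (\neg q \lor p) is true.
    At w3: \Box (\neg q \lor p) requires \neg q \lor p at every successor {w0, w2, w3, w4, w6, w7}.
      At w0: \neg q \lor p is true.
      At w2: \neg q \lor p is true.
      At w3: \neg q \lor p is true.
      At w4: \neg q \lor p is true.
      At w6: \neg q \lor p is true.
      At w7: \neg q \lor p is true.
    So \Box (\neg q \lor p) is true at w3.
Satisfying worlds: {w1, w3, w4, w7}

w1, w3, w4, w7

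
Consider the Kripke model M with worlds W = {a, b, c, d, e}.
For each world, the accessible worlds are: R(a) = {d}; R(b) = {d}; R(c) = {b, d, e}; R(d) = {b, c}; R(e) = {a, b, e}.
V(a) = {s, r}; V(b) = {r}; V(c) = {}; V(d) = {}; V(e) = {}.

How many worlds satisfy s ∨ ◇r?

4

Recall that ◇ψ holds at a world iff ψ holds at some accessible world.
Let φ = s ∨ ◇r. Evaluate φ at each world:
  a (successors {d}): φ is true.
  b (successors {d}): φ is false.
  c (successors {b, d, e}): φ is true.
  d (successors {b, c}): φ is true.
  e (successors {a, b, e}): φ is true.
For instance, at b:
  At b: s is false, ◇r is false, so s ∨ ◇r is false.
    At b: ◇r requires r at some successor in {d}.
      At d: r is false.
    So ◇r is false at b.
Satisfying worlds: {a, c, d, e}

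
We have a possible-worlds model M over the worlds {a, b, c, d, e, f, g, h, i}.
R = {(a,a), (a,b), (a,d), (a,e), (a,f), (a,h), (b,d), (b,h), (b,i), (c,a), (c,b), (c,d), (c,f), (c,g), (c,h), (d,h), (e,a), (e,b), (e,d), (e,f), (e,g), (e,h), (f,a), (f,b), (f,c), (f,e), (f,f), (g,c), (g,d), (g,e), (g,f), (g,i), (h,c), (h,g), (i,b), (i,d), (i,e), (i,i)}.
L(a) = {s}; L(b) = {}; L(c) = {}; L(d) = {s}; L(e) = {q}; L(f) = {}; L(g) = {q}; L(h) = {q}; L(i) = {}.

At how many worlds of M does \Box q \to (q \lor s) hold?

Let φ = \Box q \to (q \lor s). Evaluate φ at each world:
  a (successors {a, b, d, e, f, h}): φ is true.
  b (successors {d, h, i}): φ is true.
  c (successors {a, b, d, f, g, h}): φ is true.
  d (successors {h}): φ is true.
  e (successors {a, b, d, f, g, h}): φ is true.
  f (successors {a, b, c, e, f}): φ is true.
  g (successors {c, d, e, f, i}): φ is true.
  h (successors {c, g}): φ is true.
  i (successors {b, d, e, i}): φ is true.
For instance, at b:
  At b: \Box q is false, q \lor s is false, so \Box q \to (q \lor s) is true.
    At b: \Box q requires q at every successor {d, h, i}.
      q fails at d, so \Box q is false at b.
Satisfying worlds: {a, b, c, d, e, f, g, h, i}

9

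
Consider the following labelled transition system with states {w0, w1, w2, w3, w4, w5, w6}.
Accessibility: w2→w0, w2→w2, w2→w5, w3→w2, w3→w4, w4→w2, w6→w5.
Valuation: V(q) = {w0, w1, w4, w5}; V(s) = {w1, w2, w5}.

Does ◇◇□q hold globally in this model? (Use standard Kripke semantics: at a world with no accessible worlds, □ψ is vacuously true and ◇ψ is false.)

Let φ = ◇◇□q. Evaluate φ at each world:
  w0 (successors ∅): φ is false.
  w1 (successors ∅): φ is false.
  w2 (successors {w0, w2, w5}): φ is true.
  w3 (successors {w2, w4}): φ is true.
  w4 (successors {w2}): φ is true.
  w5 (successors ∅): φ is false.
  w6 (successors {w5}): φ is false.
Detail at w0 (counterexample):
  At w0: no accessible worlds, so ◇◇□q is false.

No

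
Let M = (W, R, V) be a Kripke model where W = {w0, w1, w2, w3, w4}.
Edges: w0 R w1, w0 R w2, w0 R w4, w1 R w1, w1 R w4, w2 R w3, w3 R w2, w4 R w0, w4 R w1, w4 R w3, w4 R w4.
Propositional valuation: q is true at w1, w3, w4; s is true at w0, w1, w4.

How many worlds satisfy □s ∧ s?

Let φ = □s ∧ s. Evaluate φ at each world:
  w0 (successors {w1, w2, w4}): φ is false.
  w1 (successors {w1, w4}): φ is true.
  w2 (successors {w3}): φ is false.
  w3 (successors {w2}): φ is false.
  w4 (successors {w0, w1, w3, w4}): φ is false.
For instance, at w1:
  At w1: □s is true, s is true, so □s ∧ s is true.
    At w1: □s requires s at every successor {w1, w4}.
      At w1: s is true.
      At w4: s is true.
    So □s is true at w1.
Satisfying worlds: {w1}

1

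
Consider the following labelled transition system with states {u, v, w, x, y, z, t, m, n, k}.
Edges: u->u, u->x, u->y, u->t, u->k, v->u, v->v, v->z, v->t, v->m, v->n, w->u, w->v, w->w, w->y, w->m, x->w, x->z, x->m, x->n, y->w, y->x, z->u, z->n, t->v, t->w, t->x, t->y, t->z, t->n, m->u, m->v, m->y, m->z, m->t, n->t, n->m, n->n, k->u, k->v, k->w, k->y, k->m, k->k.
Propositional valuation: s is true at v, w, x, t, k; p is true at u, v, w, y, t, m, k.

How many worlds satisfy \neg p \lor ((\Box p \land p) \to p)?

Let φ = \neg p \lor ((\Box p \land p) \to p). Evaluate φ at each world:
  u (successors {u, x, y, t, k}): φ is true.
  v (successors {u, v, z, t, m, n}): φ is true.
  w (successors {u, v, w, y, m}): φ is true.
  x (successors {w, z, m, n}): φ is true.
  y (successors {w, x}): φ is true.
  z (successors {u, n}): φ is true.
  t (successors {v, w, x, y, z, n}): φ is true.
  m (successors {u, v, y, z, t}): φ is true.
  n (successors {t, m, n}): φ is true.
  k (successors {u, v, w, y, m, k}): φ is true.
For instance, at n:
  At n: \neg p is true, (\Box p \land p) \to p is true, so \neg p \lor ((\Box p \land p) \to p) is true.
    At n: \Box p \land p is false, p is false, so (\Box p \land p) \to p is true.
      At n: \Box p is false, p is false, so \Box p \land p is false.
Satisfying worlds: {u, v, w, x, y, z, t, m, n, k}

10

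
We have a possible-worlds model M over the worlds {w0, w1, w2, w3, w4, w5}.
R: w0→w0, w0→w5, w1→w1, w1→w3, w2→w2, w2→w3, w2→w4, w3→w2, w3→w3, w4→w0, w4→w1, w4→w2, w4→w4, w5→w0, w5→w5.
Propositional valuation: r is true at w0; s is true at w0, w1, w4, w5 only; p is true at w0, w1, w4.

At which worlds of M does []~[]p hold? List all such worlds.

w0, w1, w2, w3, w4, w5

Let φ = []~[]p. Evaluate φ at each world:
  w0 (successors {w0, w5}): φ is true.
  w1 (successors {w1, w3}): φ is true.
  w2 (successors {w2, w3, w4}): φ is true.
  w3 (successors {w2, w3}): φ is true.
  w4 (successors {w0, w1, w2, w4}): φ is true.
  w5 (successors {w0, w5}): φ is true.
For instance, at w0:
  At w0: []~[]p requires ~[]p at every successor {w0, w5}.
      At w0: []p is false, so ~[]p is true.
      At w5: []p is false, so ~[]p is true.
  So []~[]p is true at w0.
Satisfying worlds: {w0, w1, w2, w3, w4, w5}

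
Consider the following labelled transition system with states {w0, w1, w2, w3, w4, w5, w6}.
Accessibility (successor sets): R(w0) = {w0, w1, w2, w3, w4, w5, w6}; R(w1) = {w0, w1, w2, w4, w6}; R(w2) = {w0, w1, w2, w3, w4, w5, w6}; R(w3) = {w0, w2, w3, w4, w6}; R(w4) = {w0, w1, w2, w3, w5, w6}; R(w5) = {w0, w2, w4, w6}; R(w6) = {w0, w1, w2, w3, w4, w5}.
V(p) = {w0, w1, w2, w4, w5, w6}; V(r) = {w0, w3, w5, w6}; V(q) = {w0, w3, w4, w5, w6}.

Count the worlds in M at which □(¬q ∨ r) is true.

Let φ = □(¬q ∨ r). Evaluate φ at each world:
  w0 (successors {w0, w1, w2, w3, w4, w5, w6}): φ is false.
  w1 (successors {w0, w1, w2, w4, w6}): φ is false.
  w2 (successors {w0, w1, w2, w3, w4, w5, w6}): φ is false.
  w3 (successors {w0, w2, w3, w4, w6}): φ is false.
  w4 (successors {w0, w1, w2, w3, w5, w6}): φ is true.
  w5 (successors {w0, w2, w4, w6}): φ is false.
  w6 (successors {w0, w1, w2, w3, w4, w5}): φ is false.
For instance, at w6:
  At w6: □(¬q ∨ r) requires ¬q ∨ r at every successor {w0, w1, w2, w3, w4, w5}.
    ¬q ∨ r fails at w4, so □(¬q ∨ r) is false at w6.
Satisfying worlds: {w4}

1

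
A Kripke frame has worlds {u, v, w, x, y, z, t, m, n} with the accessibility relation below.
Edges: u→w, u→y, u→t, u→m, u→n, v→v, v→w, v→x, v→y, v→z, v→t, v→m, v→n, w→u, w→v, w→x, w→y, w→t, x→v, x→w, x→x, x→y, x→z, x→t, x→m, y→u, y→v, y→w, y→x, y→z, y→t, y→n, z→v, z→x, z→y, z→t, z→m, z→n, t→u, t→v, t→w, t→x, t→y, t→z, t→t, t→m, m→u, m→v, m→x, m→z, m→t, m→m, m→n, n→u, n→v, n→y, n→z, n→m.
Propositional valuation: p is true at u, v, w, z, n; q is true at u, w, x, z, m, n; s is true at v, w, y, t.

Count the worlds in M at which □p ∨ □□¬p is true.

Recall that □ψ holds at a world iff ψ holds at every accessible world, and ◇ψ holds iff ψ holds at some accessible world.
Let φ = □p ∨ □□¬p. Evaluate φ at each world:
  u (successors {w, y, t, m, n}): φ is false.
  v (successors {v, w, x, y, z, t, m, n}): φ is false.
  w (successors {u, v, x, y, t}): φ is false.
  x (successors {v, w, x, y, z, t, m}): φ is false.
  y (successors {u, v, w, x, z, t, n}): φ is false.
  z (successors {v, x, y, t, m, n}): φ is false.
  t (successors {u, v, w, x, y, z, t, m}): φ is false.
  m (successors {u, v, x, z, t, m, n}): φ is false.
  n (successors {u, v, y, z, m}): φ is false.
For instance, at n:
  At n: □p is false, □□¬p is false, so □p ∨ □□¬p is false.
    At n: □p requires p at every successor {u, v, y, z, m}.
      p fails at y, so □p is false at n.
    At n: □□¬p requires □¬p at every successor {u, v, y, z, m}.
      □¬p fails at u, so □□¬p is false at n.
Satisfying worlds: none.

0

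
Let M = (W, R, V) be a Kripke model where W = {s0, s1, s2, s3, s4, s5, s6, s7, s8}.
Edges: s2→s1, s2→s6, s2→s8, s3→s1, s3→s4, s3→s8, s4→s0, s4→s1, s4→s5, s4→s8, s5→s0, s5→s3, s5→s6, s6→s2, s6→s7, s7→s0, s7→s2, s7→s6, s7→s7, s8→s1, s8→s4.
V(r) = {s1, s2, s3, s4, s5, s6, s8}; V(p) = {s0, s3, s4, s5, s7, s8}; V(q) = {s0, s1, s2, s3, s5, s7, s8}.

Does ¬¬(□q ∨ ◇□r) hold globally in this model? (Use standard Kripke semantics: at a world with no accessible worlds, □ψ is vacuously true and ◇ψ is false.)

Let φ = ¬¬(□q ∨ ◇□r). Evaluate φ at each world:
  s0 (successors ∅): φ is true.
  s1 (successors ∅): φ is true.
  s2 (successors {s1, s6, s8}): φ is true.
  s3 (successors {s1, s4, s8}): φ is true.
  s4 (successors {s0, s1, s5, s8}): φ is true.
  s5 (successors {s0, s3, s6}): φ is true.
  s6 (successors {s2, s7}): φ is true.
  s7 (successors {s0, s2, s6, s7}): φ is true.
  s8 (successors {s1, s4}): φ is true.
For instance, at s2:
  At s2: ¬(□q ∨ ◇□r) is false, so ¬¬(□q ∨ ◇□r) is true.
    At s2: □q ∨ ◇□r is true, so ¬(□q ∨ ◇□r) is false.
      At s2: □q is false, ◇□r is true, so □q ∨ ◇□r is true.

Yes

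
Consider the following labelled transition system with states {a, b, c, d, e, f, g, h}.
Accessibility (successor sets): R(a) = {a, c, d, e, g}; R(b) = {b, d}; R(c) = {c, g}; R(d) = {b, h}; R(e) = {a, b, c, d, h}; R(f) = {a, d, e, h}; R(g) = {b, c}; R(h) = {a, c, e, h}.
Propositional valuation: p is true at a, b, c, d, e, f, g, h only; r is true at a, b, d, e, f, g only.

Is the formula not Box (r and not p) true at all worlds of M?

Let φ = not Box (r and not p). Evaluate φ at each world:
  a (successors {a, c, d, e, g}): φ is true.
  b (successors {b, d}): φ is true.
  c (successors {c, g}): φ is true.
  d (successors {b, h}): φ is true.
  e (successors {a, b, c, d, h}): φ is true.
  f (successors {a, d, e, h}): φ is true.
  g (successors {b, c}): φ is true.
  h (successors {a, c, e, h}): φ is true.
For instance, at e:
  At e: Box (r and not p) is false, so not Box (r and not p) is true.
    At e: Box (r and not p) requires r and not p at every successor {a, b, c, d, h}.
      r and not p fails at a, so Box (r and not p) is false at e.

Yes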